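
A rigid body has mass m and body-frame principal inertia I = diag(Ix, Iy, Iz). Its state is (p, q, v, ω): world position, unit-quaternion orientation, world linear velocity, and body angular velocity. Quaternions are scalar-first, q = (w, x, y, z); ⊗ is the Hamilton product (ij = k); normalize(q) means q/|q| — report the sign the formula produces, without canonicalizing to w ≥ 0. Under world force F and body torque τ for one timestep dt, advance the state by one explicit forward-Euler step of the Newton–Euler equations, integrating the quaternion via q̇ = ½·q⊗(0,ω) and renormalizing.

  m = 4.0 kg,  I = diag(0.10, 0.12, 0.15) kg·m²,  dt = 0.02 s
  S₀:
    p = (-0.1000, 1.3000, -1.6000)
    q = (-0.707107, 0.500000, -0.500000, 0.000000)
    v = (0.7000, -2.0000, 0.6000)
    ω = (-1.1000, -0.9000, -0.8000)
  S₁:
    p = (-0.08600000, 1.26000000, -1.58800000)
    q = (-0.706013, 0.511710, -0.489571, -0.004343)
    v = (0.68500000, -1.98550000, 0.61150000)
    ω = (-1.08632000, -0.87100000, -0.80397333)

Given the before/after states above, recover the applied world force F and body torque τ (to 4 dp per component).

ω₁ − ω₀ = (0.01368000, 0.02900000, -0.00397333)
applied torque τ = (0.0900, 0.1300, -0.0100)
velocity change Δv = (-0.01500000, 0.01450000, 0.01150000)
m·(v₁−v₀)/dt = (-3.0000, 2.9000, 2.3000)

F = (-3.0000, 2.9000, 2.3000)
τ = (0.0900, 0.1300, -0.0100)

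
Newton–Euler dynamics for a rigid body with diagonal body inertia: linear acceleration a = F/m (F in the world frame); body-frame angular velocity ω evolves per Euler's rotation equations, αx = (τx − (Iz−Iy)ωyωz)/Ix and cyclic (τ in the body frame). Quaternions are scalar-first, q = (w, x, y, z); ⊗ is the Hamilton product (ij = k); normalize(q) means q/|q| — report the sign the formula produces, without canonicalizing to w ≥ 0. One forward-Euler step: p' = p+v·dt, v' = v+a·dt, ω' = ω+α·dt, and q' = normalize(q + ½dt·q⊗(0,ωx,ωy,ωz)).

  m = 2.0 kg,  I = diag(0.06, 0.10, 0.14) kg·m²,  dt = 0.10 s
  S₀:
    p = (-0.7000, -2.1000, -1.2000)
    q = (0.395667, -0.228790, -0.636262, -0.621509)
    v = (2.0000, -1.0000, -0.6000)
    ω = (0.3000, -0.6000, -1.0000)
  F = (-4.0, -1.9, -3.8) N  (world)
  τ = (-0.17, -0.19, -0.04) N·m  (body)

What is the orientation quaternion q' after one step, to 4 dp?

q' = (0.3483, -0.2093, -0.6677, -0.6238)

q⊗(0,ω) = (-0.9346292, 0.3820567, -0.6526429, -0.0675144)
q + ½dt·q⊗(0,ω), renormalized = (0.3483, -0.2093, -0.6677, -0.6238)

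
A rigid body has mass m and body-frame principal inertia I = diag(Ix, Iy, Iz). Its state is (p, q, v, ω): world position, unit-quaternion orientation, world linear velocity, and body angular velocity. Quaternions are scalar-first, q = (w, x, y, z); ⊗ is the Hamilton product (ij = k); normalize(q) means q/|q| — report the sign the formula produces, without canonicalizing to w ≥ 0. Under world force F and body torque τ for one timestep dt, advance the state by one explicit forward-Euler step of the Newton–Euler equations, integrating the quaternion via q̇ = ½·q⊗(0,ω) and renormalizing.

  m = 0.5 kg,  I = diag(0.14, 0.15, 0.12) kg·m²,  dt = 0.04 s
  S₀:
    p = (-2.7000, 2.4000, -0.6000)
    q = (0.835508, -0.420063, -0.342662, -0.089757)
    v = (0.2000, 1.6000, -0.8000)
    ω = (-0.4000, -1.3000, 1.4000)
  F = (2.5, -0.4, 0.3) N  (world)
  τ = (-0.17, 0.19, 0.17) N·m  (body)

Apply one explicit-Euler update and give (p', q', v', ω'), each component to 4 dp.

p + v·dt = (-2.6920, 2.4640, -0.6320)
v' = v + a·dt = (0.4000, 1.5680, -0.7760)
ω×(Iω) gyroscopic = (0.0546, -0.0112, 0.0052)
(τ − ω×Iω)/I = (-1.6043, 1.3413, 1.3733)
ω + α·dt = (-0.4642, -1.2463, 1.4549)
Hamilton product q⊗(0,ω) = (-0.4878260, -0.9306141, -0.4621694, 1.5787283)
q + ½dt·q⊗(0,ω), renormalized = (0.8251, -0.4383, -0.3516, -0.0581)

p' = (-2.6920, 2.4640, -0.6320)
q' = (0.8251, -0.4383, -0.3516, -0.0581)
v' = (0.4000, 1.5680, -0.7760)
ω' = (-0.4642, -1.2463, 1.4549)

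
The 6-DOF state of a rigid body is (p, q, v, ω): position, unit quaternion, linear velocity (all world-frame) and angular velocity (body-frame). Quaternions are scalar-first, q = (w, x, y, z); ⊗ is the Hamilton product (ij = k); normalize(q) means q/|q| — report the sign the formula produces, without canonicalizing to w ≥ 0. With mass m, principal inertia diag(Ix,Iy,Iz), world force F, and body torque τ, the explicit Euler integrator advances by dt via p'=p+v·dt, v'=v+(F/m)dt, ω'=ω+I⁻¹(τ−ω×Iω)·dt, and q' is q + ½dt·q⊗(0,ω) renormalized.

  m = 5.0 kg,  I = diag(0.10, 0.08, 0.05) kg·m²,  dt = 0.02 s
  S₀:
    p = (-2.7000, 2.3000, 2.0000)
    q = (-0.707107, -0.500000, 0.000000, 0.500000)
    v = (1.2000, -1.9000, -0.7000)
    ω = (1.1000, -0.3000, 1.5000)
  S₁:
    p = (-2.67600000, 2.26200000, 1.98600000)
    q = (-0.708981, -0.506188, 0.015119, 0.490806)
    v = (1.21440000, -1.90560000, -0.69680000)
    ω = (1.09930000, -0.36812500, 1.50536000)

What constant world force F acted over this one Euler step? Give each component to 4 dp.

v₁ − v₀ = (0.01440000, -0.00560000, 0.00320000)
F = m·Δv/dt = (3.6000, -1.4000, 0.8000)

F = (3.6000, -1.4000, 0.8000)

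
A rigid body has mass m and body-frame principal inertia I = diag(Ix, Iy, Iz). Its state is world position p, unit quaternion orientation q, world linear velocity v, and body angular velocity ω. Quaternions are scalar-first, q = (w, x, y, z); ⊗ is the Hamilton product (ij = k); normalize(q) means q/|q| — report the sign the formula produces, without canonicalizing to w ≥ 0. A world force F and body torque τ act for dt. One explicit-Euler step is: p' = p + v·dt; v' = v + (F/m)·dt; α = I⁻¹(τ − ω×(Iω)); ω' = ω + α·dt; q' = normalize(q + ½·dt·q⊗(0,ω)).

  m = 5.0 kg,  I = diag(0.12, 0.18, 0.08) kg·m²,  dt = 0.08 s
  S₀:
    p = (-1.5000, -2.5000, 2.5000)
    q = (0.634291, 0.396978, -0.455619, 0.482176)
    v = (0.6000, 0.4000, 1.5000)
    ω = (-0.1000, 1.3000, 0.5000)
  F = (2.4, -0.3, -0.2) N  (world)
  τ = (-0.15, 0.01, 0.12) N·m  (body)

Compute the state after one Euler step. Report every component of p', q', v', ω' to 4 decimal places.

p' = (-1.4520, -2.4680, 2.6200)
q' = (0.6489, 0.3597, -0.4318, 0.5129)
v' = (0.6384, 0.3952, 1.4968)
ω' = (-0.1567, 1.3053, 0.6278)

gyro term ω×Iω = (-0.0650, -0.0020, -0.0078)
angular accel α = (-0.7083, 0.0667, 1.5975)
new body rate ω' = (-0.1567, 1.3053, 0.6278)
Hamilton product q⊗(0,ω) = (0.3909145, -0.9180674, 0.5778717, 0.7876550)
q + ½dt·q⊗(0,ω), renormalized = (0.6489, 0.3597, -0.4318, 0.5129)
a = F/m = (0.4800, -0.0600, -0.0400)
p' = p + v·dt = (-1.4520, -2.4680, 2.6200)
v' = v + a·dt = (0.6384, 0.3952, 1.4968)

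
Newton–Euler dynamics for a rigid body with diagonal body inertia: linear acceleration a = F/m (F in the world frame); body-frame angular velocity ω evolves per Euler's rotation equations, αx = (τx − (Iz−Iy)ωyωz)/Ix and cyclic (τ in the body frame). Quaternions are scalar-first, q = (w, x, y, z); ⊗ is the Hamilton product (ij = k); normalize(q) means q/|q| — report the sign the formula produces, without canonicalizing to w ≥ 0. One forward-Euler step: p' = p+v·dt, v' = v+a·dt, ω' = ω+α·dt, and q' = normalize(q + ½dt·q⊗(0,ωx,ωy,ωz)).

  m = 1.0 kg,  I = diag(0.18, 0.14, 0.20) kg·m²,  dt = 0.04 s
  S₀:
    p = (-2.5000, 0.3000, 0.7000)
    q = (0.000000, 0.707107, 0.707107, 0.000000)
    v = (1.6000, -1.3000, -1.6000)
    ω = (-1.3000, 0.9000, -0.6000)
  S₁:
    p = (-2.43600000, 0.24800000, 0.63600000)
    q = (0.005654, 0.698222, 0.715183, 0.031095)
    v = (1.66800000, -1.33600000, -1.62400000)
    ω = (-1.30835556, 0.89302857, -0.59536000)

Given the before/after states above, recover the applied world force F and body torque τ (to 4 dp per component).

F = (1.7000, -0.9000, -0.6000)
τ = (-0.0700, -0.0400, 0.0700)

velocity change Δv = (0.06800000, -0.03600000, -0.02400000)
m·(v₁−v₀)/dt = (1.7000, -0.9000, -0.6000)
Δω = ω₁−ω₀ = (-0.00835556, -0.00697143, 0.00464000)
I·α + gyro = (-0.0700, -0.0400, 0.0700)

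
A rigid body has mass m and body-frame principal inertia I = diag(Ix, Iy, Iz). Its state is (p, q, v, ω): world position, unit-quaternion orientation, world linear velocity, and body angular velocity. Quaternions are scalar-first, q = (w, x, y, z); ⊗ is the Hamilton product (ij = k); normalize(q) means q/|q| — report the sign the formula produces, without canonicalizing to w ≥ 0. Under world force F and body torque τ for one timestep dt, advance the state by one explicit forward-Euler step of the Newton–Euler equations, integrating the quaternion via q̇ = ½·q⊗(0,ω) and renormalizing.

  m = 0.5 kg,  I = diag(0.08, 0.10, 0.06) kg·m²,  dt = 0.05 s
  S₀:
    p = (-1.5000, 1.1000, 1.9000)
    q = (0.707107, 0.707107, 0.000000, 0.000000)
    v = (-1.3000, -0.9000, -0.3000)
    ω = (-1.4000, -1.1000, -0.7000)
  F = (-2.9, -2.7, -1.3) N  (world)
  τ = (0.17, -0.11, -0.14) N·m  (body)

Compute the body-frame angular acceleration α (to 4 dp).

α = (2.5100, -1.2960, -2.8467)

precession coupling ω×(Iω) = (-0.0308, 0.0196, 0.0308)
angular accel α = (2.5100, -1.2960, -2.8467)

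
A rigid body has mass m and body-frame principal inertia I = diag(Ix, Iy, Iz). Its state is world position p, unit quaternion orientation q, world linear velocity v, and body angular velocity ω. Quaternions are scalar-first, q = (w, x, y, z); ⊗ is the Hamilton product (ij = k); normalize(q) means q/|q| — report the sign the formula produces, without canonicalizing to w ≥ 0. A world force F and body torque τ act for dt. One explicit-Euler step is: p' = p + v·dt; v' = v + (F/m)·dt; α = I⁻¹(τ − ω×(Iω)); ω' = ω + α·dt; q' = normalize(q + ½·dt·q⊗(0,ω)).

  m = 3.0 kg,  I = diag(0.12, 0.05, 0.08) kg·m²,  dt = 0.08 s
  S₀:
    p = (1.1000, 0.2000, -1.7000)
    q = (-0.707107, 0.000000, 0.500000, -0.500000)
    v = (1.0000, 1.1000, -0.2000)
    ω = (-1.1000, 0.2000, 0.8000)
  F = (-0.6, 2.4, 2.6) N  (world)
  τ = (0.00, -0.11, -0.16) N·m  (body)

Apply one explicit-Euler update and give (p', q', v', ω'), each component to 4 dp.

(τ − ω×Iω)/I = (-0.0400, -1.4960, -2.1925)
ω' = ω + α·dt = (-1.1032, 0.0803, 0.6246)
2q̇ = q⊗(0,ω) = (0.3000000, 1.2778177, 0.4085786, -0.0156856)
updated quaternion q' = (-0.6941, 0.0510, 0.5156, -0.4999)
linear accel F/m = (-0.2000, 0.8000, 0.8667)
new position p' = (1.1800, 0.2880, -1.7160)
new velocity v' = (0.9840, 1.1640, -0.1307)

p' = (1.1800, 0.2880, -1.7160)
q' = (-0.6941, 0.0510, 0.5156, -0.4999)
v' = (0.9840, 1.1640, -0.1307)
ω' = (-1.1032, 0.0803, 0.6246)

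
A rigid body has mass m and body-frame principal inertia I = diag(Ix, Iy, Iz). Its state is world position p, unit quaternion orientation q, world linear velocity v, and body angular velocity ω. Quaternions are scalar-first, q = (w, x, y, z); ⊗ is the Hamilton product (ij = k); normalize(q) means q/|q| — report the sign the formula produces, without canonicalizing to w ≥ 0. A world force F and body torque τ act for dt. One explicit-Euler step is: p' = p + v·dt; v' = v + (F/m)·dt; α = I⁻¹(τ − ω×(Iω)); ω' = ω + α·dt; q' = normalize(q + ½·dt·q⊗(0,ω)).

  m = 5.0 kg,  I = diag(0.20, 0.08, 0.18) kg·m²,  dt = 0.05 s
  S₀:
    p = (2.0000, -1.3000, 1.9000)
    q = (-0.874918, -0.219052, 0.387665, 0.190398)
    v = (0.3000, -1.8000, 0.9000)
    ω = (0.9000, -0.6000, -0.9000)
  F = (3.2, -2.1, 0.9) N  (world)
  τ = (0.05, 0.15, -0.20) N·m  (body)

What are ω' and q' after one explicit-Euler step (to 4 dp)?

α = I⁻¹(τ − ω×Iω) = (-0.0200, 2.0775, -1.4711)
ω' = ω + α·dt = (0.8990, -0.4961, -0.9736)
Hamilton product q⊗(0,ω) = (0.6011040, -1.0220859, 0.4991622, 0.5699589)
updated quaternion q' = (-0.8594, -0.2445, 0.3999, 0.2045)

ω' = (0.8990, -0.4961, -0.9736)
q' = (-0.8594, -0.2445, 0.3999, 0.2045)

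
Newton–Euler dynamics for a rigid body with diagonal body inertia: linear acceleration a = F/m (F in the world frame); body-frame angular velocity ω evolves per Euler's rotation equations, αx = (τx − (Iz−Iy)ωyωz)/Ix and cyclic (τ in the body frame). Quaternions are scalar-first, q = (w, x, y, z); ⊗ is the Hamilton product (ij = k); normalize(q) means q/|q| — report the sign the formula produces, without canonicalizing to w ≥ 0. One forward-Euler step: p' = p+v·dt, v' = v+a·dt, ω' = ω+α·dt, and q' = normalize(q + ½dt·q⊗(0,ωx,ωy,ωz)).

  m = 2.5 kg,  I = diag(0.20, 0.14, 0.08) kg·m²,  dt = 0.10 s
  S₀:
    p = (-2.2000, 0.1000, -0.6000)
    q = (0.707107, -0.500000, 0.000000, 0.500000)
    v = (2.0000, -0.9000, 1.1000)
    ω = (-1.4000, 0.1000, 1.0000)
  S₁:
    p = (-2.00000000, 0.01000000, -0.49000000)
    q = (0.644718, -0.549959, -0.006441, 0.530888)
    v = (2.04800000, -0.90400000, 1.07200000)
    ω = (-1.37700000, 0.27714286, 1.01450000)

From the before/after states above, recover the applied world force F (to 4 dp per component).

v₁ − v₀ = (0.04800000, -0.00400000, -0.02800000)
applied force F = (1.2000, -0.1000, -0.7000)

F = (1.2000, -0.1000, -0.7000)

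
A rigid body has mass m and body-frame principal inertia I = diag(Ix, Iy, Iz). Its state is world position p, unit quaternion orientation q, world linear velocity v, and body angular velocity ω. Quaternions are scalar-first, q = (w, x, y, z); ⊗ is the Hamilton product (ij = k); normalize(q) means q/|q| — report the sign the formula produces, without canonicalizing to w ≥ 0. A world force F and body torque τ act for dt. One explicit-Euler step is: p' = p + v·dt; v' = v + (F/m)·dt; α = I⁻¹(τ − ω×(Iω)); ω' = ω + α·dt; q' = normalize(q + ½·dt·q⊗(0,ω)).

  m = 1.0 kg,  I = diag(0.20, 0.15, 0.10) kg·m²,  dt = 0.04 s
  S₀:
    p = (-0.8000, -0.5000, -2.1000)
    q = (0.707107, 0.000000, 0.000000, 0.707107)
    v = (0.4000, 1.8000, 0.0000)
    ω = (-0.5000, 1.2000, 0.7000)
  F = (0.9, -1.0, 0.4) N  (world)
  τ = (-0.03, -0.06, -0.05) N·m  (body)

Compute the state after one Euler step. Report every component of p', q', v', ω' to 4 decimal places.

precession coupling ω×(Iω) = (-0.0420, -0.0350, 0.0300)
angular accel α = (0.0600, -0.1667, -0.8000)
ω' = ω + α·dt = (-0.4976, 1.1933, 0.6680)
q⊗(0,ω) = (-0.4949749, -1.2020819, 0.4949749, 0.4949749)
updated quaternion q' = (0.6969, -0.0240, 0.0099, 0.7167)
linear accel F/m = (0.9000, -1.0000, 0.4000)
p' = p + v·dt = (-0.7840, -0.4280, -2.1000)
new velocity v' = (0.4360, 1.7600, 0.0160)

p' = (-0.7840, -0.4280, -2.1000)
q' = (0.6969, -0.0240, 0.0099, 0.7167)
v' = (0.4360, 1.7600, 0.0160)
ω' = (-0.4976, 1.1933, 0.6680)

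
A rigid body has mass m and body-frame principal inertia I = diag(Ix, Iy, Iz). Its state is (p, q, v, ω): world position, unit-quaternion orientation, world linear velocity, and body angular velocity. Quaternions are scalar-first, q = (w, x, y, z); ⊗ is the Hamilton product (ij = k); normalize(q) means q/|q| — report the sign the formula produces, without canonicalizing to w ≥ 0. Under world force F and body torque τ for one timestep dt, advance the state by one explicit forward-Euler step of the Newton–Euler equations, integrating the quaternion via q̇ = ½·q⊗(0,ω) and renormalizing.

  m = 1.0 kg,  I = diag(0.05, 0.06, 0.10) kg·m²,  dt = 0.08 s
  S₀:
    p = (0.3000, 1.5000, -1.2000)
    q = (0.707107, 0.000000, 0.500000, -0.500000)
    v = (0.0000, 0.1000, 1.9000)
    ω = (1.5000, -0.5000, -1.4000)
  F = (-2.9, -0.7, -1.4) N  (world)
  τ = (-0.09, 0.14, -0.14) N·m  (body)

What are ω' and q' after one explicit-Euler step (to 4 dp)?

ω×(Iω) gyroscopic = (0.0280, 0.1050, -0.0075)
(τ − ω×Iω)/I = (-2.3600, 0.5833, -1.3250)
new body rate ω' = (1.3112, -0.4533, -1.5060)
Hamilton product q⊗(0,ω) = (-0.4500000, 0.1106605, -1.1035535, -1.7399498)
q + ½dt·q⊗(0,ω), renormalized = (0.6867, 0.0044, 0.4542, -0.5676)

ω' = (1.3112, -0.4533, -1.5060)
q' = (0.6867, 0.0044, 0.4542, -0.5676)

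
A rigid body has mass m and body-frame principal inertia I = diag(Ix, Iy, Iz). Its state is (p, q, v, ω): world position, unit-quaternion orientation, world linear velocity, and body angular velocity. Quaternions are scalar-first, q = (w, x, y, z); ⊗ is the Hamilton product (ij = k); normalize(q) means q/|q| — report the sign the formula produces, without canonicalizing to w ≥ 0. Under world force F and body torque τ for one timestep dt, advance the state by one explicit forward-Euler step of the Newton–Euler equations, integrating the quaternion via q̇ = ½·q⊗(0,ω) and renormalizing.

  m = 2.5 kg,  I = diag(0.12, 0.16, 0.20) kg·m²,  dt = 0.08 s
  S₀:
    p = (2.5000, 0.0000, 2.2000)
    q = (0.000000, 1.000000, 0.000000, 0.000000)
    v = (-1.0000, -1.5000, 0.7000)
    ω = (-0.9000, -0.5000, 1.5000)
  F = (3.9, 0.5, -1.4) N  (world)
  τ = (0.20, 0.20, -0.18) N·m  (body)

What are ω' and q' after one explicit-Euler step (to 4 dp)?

α = I⁻¹(τ − ω×Iω) = (1.9167, 0.5750, -0.9900)
ω' = ω + α·dt = (-0.7467, -0.4540, 1.4208)
2q̇ = q⊗(0,ω) = (0.9000000, 0.0000000, -1.5000000, -0.5000000)
q + ½dt·q⊗(0,ω), renormalized = (0.0359, 0.9974, -0.0598, -0.0199)

ω' = (-0.7467, -0.4540, 1.4208)
q' = (0.0359, 0.9974, -0.0598, -0.0199)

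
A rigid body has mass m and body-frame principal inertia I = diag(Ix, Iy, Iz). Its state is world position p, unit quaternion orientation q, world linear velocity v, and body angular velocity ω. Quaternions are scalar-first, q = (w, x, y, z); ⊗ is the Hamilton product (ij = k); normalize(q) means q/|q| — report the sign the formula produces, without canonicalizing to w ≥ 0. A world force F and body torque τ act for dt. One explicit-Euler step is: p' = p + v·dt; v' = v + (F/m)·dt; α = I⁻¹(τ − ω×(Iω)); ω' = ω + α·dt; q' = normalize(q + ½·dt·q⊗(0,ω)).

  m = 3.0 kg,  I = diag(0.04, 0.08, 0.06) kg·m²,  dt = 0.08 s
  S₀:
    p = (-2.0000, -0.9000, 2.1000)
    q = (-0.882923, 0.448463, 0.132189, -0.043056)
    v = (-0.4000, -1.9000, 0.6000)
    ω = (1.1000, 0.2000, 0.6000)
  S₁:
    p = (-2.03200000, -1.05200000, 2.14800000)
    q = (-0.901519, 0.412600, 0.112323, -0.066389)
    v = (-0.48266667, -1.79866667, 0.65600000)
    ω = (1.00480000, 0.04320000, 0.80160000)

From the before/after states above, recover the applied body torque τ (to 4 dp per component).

τ = (-0.0500, -0.1700, 0.1600)

Δω = ω₁−ω₀ = (-0.09520000, -0.15680000, 0.20160000)
gyro term ω₀×Iω₀ = (-0.0024, -0.0132, 0.0088)
τ = I·(Δω/dt) + ω₀×(Iω₀) = (-0.0500, -0.1700, 0.1600)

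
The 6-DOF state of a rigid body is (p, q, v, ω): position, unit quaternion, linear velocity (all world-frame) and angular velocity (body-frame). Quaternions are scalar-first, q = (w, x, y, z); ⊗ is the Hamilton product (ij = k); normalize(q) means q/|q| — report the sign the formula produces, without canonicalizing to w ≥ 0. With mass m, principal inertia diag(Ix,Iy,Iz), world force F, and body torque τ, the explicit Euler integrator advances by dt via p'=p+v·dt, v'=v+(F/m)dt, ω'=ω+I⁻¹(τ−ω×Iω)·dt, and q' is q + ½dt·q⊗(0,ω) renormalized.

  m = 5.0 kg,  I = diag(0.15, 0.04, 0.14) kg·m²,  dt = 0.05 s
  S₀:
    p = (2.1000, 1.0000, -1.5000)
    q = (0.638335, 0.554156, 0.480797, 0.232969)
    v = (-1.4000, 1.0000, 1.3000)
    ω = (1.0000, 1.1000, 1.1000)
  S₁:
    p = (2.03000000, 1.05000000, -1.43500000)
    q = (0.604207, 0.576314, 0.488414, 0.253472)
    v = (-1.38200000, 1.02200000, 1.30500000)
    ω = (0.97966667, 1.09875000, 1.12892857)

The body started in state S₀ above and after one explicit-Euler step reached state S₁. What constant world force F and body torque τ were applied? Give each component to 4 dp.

F = (1.8000, 2.2000, 0.5000)
τ = (0.0600, 0.0100, -0.0400)

ω₁ − ω₀ = (-0.02033333, -0.00125000, 0.02892857)
ω₀×(Iω₀) = (0.1210, 0.0110, -0.1210)
applied torque τ = (0.0600, 0.0100, -0.0400)
v₁ − v₀ = (0.01800000, 0.02200000, 0.00500000)
F = m·Δv/dt = (1.8000, 2.2000, 0.5000)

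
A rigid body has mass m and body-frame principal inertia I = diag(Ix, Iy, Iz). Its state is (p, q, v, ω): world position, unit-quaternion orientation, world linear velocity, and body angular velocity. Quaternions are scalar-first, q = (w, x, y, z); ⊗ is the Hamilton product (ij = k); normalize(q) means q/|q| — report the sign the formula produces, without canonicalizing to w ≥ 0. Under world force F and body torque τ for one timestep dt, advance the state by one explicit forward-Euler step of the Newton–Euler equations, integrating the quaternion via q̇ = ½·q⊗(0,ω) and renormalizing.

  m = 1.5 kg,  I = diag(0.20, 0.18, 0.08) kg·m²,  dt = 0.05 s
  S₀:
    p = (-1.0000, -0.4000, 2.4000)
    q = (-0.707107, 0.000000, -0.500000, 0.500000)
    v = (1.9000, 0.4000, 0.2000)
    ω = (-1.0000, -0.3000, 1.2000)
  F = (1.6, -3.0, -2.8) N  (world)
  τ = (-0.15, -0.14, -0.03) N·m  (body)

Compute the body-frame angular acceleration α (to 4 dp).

gyro term ω×Iω = (0.0360, -0.1440, -0.0060)
angular accel α = (-0.9300, 0.0222, -0.3000)

α = (-0.9300, 0.0222, -0.3000)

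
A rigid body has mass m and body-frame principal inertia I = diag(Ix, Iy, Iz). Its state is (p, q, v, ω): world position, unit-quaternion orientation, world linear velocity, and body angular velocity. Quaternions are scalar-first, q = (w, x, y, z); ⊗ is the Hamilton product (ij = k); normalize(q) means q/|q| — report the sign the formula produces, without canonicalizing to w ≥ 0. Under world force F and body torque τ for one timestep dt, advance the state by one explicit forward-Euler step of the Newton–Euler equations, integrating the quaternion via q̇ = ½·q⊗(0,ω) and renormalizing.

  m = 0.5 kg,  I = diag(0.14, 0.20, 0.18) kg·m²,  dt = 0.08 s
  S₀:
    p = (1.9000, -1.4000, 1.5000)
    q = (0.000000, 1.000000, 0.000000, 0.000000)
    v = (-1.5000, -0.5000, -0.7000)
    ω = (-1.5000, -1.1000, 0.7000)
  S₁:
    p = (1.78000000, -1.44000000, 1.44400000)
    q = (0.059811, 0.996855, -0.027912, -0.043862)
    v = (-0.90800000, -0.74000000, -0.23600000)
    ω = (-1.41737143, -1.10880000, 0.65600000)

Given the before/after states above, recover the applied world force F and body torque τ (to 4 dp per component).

Δv = v₁−v₀ = (0.59200000, -0.24000000, 0.46400000)
applied force F = (3.7000, -1.5000, 2.9000)
ω₁ − ω₀ = (0.08262857, -0.00880000, -0.04400000)
applied torque τ = (0.1600, 0.0200, 0.0000)

F = (3.7000, -1.5000, 2.9000)
τ = (0.1600, 0.0200, 0.0000)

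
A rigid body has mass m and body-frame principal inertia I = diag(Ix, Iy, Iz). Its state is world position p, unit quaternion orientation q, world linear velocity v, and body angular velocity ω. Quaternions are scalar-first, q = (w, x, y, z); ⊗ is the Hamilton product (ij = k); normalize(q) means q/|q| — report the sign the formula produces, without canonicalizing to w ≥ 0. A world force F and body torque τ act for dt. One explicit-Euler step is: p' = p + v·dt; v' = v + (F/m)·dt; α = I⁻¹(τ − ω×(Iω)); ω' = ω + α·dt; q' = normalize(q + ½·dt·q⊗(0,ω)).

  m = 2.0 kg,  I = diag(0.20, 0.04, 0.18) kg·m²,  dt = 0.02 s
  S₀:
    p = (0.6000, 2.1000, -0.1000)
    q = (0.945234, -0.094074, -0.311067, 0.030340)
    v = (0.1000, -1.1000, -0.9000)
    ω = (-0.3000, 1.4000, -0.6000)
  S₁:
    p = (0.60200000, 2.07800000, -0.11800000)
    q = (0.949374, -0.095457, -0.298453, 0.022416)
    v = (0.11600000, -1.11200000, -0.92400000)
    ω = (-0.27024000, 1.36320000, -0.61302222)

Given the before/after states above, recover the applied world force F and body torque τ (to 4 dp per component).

F = (1.6000, -1.2000, -2.4000)
τ = (0.1800, -0.0700, -0.0500)

Δv = v₁−v₀ = (0.01600000, -0.01200000, -0.02400000)
F = m·Δv/dt = (1.6000, -1.2000, -2.4000)
rate change Δω = (0.02976000, -0.03680000, -0.01302222)
I·α + gyro = (0.1800, -0.0700, -0.0500)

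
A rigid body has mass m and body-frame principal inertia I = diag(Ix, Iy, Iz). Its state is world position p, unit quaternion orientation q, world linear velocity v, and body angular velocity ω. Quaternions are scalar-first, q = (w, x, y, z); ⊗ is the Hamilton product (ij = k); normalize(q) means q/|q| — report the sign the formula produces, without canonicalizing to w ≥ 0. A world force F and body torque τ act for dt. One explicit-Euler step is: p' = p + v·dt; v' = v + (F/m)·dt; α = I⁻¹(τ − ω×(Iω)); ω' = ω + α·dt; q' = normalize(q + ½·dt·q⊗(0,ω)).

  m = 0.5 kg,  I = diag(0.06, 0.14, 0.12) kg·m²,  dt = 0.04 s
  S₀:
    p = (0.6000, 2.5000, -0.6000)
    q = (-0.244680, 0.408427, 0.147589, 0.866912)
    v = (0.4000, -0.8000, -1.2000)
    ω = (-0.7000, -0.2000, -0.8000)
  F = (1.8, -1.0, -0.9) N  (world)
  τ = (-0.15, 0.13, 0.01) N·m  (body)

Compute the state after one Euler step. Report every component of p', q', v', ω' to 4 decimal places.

p' = (0.6160, 2.4680, -0.6480)
q' = (-0.2244, 0.4129, 0.1429, 0.8711)
v' = (0.5440, -0.8800, -1.2720)
ω' = (-0.7979, -0.1533, -0.8004)

angular accel α = (-2.4467, 1.1686, -0.0100)
new body rate ω' = (-0.7979, -0.1533, -0.8004)
Hamilton product q⊗(0,ω) = (1.0089463, 0.2265872, -0.2311608, 0.2173709)
updated quaternion q' = (-0.2244, 0.4129, 0.1429, 0.8711)
p' = p + v·dt = (0.6160, 2.4680, -0.6480)
new velocity v' = (0.5440, -0.8800, -1.2720)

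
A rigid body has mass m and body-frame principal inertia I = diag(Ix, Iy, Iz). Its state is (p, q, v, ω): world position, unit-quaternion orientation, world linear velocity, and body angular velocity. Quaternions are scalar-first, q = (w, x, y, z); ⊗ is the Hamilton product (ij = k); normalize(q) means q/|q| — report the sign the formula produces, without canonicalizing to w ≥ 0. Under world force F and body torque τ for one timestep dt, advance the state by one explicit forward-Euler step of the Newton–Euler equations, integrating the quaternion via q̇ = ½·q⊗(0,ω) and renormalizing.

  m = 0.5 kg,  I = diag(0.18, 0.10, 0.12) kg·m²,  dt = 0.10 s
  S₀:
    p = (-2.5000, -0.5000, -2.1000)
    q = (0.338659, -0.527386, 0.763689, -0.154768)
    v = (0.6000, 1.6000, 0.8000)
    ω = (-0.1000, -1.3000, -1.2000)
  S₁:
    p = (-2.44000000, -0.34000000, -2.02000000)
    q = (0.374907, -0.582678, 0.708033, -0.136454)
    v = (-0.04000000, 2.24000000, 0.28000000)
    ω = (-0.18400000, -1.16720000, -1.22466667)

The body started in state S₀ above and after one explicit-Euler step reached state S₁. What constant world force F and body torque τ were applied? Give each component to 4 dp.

Δω = ω₁−ω₀ = (-0.08400000, 0.13280000, -0.02466667)
gyro term ω₀×Iω₀ = (0.0312, 0.0072, -0.0104)
τ = I·(Δω/dt) + ω₀×(Iω₀) = (-0.1200, 0.1400, -0.0400)
velocity change Δv = (-0.64000000, 0.64000000, -0.52000000)
m·(v₁−v₀)/dt = (-3.2000, 3.2000, -2.6000)

F = (-3.2000, 3.2000, -2.6000)
τ = (-0.1200, 0.1400, -0.0400)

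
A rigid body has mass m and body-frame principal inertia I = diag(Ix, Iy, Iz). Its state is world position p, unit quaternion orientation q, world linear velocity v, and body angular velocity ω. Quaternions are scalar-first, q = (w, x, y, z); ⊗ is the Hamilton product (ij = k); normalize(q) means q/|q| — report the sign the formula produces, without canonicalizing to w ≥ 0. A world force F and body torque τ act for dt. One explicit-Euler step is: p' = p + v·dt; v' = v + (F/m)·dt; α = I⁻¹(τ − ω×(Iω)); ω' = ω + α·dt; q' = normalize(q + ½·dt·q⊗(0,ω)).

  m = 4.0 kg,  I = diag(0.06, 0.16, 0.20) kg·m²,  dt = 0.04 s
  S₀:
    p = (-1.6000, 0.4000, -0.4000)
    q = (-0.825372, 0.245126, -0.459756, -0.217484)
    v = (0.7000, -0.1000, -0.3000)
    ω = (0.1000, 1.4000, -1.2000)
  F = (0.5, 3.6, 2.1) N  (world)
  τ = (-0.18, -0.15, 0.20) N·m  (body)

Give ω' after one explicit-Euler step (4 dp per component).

α = I⁻¹(τ − ω×Iω) = (-1.8800, -1.0425, 0.9300)
ω + α·dt = (0.0248, 1.3583, -1.1628)

ω' = (0.0248, 1.3583, -1.1628)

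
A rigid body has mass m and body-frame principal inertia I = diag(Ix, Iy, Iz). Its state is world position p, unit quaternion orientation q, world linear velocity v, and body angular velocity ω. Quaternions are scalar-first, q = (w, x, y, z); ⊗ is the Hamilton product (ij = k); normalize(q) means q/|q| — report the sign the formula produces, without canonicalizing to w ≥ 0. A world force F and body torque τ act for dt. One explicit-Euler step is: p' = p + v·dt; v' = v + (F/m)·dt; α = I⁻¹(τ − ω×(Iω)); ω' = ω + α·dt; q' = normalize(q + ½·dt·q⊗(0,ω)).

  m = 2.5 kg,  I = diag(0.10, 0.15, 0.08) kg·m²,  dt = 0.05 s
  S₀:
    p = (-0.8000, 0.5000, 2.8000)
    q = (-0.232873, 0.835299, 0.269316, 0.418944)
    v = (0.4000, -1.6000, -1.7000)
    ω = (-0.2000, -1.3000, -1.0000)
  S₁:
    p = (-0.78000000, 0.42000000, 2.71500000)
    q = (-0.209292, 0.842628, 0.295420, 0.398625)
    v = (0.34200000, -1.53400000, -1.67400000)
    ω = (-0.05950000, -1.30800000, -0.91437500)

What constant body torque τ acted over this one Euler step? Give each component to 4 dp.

τ = (0.1900, -0.0200, 0.1500)

rate change Δω = (0.14050000, -0.00800000, 0.08562500)
τ = I·(Δω/dt) + ω₀×(Iω₀) = (0.1900, -0.0200, 0.1500)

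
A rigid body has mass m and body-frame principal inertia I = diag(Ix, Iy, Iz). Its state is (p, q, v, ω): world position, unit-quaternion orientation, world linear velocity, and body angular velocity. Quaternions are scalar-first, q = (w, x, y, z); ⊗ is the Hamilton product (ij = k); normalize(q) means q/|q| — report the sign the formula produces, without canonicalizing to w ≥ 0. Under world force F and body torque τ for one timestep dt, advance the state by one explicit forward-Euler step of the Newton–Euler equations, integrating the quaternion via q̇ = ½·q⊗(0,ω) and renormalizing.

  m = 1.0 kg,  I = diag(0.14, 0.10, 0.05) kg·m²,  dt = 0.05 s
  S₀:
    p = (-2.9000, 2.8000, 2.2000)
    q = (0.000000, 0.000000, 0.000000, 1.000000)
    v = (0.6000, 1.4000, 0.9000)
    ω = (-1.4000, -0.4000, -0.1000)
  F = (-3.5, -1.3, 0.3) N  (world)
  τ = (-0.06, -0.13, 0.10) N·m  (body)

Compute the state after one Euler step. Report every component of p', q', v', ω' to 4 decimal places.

p' = (-2.8700, 2.8700, 2.2450)
q' = (0.0025, 0.0100, -0.0350, 0.9993)
v' = (0.4250, 1.3350, 0.9150)
ω' = (-1.4207, -0.4713, 0.0224)

(τ − ω×Iω)/I = (-0.4143, -1.4260, 2.4480)
new body rate ω' = (-1.4207, -0.4713, 0.0224)
Hamilton product q⊗(0,ω) = (0.1000000, 0.4000000, -1.4000000, 0.0000000)
updated quaternion q' = (0.0025, 0.0100, -0.0350, 0.9993)
new position p' = (-2.8700, 2.8700, 2.2450)
v + (F/m)dt = (0.4250, 1.3350, 0.9150)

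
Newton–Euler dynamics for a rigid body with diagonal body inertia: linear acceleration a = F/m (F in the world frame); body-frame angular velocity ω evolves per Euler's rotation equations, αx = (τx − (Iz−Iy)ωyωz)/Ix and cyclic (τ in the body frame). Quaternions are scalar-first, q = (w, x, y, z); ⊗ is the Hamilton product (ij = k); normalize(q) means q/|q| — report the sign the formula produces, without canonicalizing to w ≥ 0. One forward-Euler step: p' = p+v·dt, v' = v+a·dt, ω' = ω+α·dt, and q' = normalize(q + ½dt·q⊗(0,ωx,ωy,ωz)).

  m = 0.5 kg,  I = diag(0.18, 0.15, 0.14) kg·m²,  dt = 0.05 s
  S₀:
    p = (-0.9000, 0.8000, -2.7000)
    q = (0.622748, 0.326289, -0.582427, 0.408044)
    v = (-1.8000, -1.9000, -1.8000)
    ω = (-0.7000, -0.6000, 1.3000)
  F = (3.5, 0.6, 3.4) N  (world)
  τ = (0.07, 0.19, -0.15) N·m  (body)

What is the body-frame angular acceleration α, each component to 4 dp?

α = (0.3456, 1.5093, -0.9814)

gyro term ω×Iω = (0.0078, -0.0364, -0.0126)
α = I⁻¹(τ − ω×Iω) = (0.3456, 1.5093, -0.9814)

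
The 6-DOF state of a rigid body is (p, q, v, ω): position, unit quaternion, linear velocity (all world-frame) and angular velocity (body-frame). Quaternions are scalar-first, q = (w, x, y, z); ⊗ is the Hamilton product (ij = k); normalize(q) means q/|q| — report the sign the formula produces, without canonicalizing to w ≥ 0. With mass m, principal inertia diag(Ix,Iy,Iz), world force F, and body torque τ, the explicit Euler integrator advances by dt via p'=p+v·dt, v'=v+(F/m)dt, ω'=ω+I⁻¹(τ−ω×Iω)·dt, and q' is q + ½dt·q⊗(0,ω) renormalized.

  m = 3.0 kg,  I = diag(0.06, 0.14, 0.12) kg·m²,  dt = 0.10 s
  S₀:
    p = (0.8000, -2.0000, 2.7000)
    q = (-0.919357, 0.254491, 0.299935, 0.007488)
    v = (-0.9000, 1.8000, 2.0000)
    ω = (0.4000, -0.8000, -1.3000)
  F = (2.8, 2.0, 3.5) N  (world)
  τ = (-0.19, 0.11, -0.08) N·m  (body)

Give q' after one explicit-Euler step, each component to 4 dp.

Hamilton product q⊗(0,ω) = (0.1478860, -0.7516679, 1.0693191, 0.8715973)
q' = normalize(q + ½dt·q⊗(0,ω)) = (-0.9091, 0.2162, 0.3523, 0.0509)

q' = (-0.9091, 0.2162, 0.3523, 0.0509)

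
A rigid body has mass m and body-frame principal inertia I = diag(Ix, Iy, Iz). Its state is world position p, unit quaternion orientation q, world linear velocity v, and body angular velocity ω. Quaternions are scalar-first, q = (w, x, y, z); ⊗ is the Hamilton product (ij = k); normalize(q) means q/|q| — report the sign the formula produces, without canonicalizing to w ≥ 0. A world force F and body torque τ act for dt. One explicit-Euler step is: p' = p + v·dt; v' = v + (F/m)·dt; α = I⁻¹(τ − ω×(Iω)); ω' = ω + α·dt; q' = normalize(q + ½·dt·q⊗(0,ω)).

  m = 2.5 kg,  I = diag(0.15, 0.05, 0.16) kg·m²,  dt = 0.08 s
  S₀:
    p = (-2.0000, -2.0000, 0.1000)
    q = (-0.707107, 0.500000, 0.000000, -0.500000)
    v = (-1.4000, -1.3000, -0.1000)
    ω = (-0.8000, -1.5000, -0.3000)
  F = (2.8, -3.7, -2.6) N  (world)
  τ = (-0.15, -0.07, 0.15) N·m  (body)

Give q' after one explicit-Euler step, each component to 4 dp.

q' = (-0.6955, 0.4915, 0.0643, -0.5203)

Hamilton product q⊗(0,ω) = (0.2500000, -0.1843144, 1.6106605, -0.5378679)
updated quaternion q' = (-0.6955, 0.4915, 0.0643, -0.5203)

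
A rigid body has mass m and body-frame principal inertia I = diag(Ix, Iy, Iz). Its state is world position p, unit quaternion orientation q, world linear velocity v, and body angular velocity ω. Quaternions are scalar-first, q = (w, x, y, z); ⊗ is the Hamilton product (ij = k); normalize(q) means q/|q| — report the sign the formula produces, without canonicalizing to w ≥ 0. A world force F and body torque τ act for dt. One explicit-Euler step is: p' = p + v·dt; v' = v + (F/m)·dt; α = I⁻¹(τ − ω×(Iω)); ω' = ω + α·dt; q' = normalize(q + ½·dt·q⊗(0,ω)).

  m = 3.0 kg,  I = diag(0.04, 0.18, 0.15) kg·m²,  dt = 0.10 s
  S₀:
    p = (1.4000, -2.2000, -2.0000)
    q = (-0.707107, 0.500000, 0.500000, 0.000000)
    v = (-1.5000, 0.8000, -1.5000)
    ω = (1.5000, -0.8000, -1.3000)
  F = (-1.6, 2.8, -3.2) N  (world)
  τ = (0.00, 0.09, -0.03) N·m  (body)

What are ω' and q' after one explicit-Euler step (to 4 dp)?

ω' = (1.5780, -0.8692, -1.2080)
q' = (-0.7205, 0.4121, 0.5576, -0.0115)

gyro term ω×Iω = (-0.0312, 0.2145, -0.1680)
angular accel α = (0.7800, -0.6917, 0.9200)
new body rate ω' = (1.5780, -0.8692, -1.2080)
q⊗(0,ω) = (-0.3500000, -1.7106605, 1.2156856, -0.2307609)
updated quaternion q' = (-0.7205, 0.4121, 0.5576, -0.0115)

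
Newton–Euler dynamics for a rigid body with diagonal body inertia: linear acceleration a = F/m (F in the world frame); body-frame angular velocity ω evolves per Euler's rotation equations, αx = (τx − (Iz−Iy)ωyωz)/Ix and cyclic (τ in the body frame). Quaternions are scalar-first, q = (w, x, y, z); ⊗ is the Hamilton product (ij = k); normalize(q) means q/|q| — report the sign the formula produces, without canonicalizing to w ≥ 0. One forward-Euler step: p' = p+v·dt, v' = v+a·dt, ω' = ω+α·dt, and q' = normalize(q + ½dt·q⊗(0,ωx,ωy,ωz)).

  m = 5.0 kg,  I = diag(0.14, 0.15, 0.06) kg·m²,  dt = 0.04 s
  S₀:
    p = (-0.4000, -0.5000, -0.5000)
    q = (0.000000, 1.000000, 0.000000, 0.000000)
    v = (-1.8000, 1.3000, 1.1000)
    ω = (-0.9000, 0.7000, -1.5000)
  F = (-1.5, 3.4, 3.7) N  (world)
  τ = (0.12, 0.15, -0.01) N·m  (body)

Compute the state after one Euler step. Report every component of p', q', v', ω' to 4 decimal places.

angular accel α = (0.1821, 0.2800, -0.0617)
ω + α·dt = (-0.8927, 0.7112, -1.5025)
q⊗(0,ω) = (0.9000000, 0.0000000, 1.5000000, 0.7000000)
q + ½dt·q⊗(0,ω), renormalized = (0.0180, 0.9993, 0.0300, 0.0140)
a = (-0.3000, 0.6800, 0.7400)
p' = p + v·dt = (-0.4720, -0.4480, -0.4560)
v' = v + a·dt = (-1.8120, 1.3272, 1.1296)

p' = (-0.4720, -0.4480, -0.4560)
q' = (0.0180, 0.9993, 0.0300, 0.0140)
v' = (-1.8120, 1.3272, 1.1296)
ω' = (-0.8927, 0.7112, -1.5025)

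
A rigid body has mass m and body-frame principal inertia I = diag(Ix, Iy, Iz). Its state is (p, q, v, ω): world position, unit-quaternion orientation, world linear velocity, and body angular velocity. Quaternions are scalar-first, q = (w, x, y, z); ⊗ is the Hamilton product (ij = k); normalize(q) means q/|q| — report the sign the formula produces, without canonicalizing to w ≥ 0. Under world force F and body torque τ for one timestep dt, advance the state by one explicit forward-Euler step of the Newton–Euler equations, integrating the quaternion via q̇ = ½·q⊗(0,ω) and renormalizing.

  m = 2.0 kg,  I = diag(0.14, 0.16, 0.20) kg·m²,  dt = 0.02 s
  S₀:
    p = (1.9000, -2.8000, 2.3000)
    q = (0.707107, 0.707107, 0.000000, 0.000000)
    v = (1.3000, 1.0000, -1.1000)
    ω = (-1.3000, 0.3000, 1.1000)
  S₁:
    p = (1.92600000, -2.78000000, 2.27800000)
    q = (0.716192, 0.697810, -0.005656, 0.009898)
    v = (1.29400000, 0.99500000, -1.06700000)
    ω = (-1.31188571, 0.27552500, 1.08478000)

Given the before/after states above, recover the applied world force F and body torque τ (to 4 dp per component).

F = (-0.6000, -0.5000, 3.3000)
τ = (-0.0700, -0.1100, -0.1600)

velocity change Δv = (-0.00600000, -0.00500000, 0.03300000)
m·(v₁−v₀)/dt = (-0.6000, -0.5000, 3.3000)
ω₁ − ω₀ = (-0.01188571, -0.02447500, -0.01522000)
gyro term ω₀×Iω₀ = (0.0132, 0.0858, -0.0078)
I·α + gyro = (-0.0700, -0.1100, -0.1600)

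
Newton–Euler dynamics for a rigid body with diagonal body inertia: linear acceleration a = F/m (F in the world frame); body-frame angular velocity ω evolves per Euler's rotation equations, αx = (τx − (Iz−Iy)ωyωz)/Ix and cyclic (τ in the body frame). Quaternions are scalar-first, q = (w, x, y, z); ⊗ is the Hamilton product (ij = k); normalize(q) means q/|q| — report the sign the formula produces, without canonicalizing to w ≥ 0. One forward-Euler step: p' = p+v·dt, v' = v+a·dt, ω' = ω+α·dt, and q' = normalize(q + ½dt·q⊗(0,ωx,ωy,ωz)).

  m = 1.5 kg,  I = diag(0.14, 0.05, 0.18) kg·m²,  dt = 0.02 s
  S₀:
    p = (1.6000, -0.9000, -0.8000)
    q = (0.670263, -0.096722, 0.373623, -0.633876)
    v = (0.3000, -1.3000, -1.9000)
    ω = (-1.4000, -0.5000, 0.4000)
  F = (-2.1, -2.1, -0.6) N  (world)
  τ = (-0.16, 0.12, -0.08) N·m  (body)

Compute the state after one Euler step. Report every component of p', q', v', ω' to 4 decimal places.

p' = (1.6060, -0.9260, -0.8380)
q' = (0.6732, -0.1078, 0.3795, -0.6254)
v' = (0.2720, -1.3280, -1.9080)
ω' = (-1.4191, -0.4610, 0.3981)

gyro term ω×Iω = (-0.0260, 0.0224, -0.0630)
α = I⁻¹(τ − ω×Iω) = (-0.9571, 1.9520, -0.0944)
ω + α·dt = (-1.4191, -0.4610, 0.3981)
Hamilton product q⊗(0,ω) = (0.3049511, -1.1058570, 0.5909837, 0.8395384)
q' = normalize(q + ½dt·q⊗(0,ω)) = (0.6732, -0.1078, 0.3795, -0.6254)
new position p' = (1.6060, -0.9260, -0.8380)
v' = v + a·dt = (0.2720, -1.3280, -1.9080)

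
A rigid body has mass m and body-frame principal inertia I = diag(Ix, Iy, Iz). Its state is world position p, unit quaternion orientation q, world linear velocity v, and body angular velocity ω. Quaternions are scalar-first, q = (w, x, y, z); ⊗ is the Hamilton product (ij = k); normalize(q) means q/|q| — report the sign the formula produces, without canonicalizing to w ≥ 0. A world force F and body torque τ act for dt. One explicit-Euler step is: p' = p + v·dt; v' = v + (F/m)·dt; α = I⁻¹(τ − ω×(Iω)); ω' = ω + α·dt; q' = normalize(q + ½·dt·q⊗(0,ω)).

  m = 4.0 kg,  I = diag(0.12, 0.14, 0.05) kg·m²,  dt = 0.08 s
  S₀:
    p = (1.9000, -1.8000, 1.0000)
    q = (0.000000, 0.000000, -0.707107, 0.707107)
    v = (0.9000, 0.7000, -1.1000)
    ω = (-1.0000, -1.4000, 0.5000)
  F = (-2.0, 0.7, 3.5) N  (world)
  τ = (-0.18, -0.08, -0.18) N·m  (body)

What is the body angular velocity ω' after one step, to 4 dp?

ω' = (-1.1620, -1.4257, 0.1672)

precession coupling ω×(Iω) = (0.0630, -0.0350, 0.0280)
angular accel α = (-2.0250, -0.3214, -4.1600)
ω + α·dt = (-1.1620, -1.4257, 0.1672)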